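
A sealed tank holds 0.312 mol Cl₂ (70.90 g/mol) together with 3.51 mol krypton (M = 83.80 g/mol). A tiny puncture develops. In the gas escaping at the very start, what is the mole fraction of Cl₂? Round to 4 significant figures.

Rate_i ∝ x_i/√M_i (Graham's law weighted by mole fraction), so the effusate composition follows n_i/√M_i.
So x_Cl₂ in the escaping gas = (n_Cl₂/√M_Cl₂) / Σ(n_i/√M_i)
= (0.312/√70.90) / (0.312/√70.90 + 3.51/√83.80) = 0.03705/(0.03705 + 0.3834) = 0.08812.

0.08812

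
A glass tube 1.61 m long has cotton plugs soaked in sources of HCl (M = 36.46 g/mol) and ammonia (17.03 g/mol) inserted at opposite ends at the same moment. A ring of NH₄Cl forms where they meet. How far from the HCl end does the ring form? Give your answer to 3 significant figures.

The fronts meet when d_HCl + d_NH₃ = L with d_HCl/d_NH₃ = √(M_NH₃/M_HCl) (Graham's law). Here √(M_NH₃/M_HCl) = √(17.03/36.46) = 0.6834.
With d_HCl + d_NH₃ = 1.61 m, d_NH₃ = 1.61/(1 + 0.6834) = 0.9564 m.
d_HCl = 1.61 − 0.9564 = 0.654 m.

0.654 m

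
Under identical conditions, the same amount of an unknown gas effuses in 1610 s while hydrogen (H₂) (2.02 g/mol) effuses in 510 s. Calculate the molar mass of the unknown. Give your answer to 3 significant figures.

20.1 g/mol

Since effusion rate ∝ 1/√M, t_X/t_H₂ = √(M_X/M_H₂).
1610/510 = 3.157 = √(M_X/2.02)
M_X = 2.02 × 3.157² = 2.02 × 9.966 = 20.1 g/mol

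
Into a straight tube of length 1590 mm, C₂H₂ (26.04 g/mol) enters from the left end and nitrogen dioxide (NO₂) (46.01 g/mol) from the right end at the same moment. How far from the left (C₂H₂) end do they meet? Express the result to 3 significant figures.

907 mm

The fronts meet when d_C₂H₂ + d_NO₂ = L with d_C₂H₂/d_NO₂ = √(M_NO₂/M_C₂H₂) (Graham's law). Here √(M_NO₂/M_C₂H₂) = √(46.01/26.04) = 1.329.
With d_C₂H₂ + d_NO₂ = 1590 mm, d_NO₂ = 1590/(1 + 1.329) = 682.6 mm.
d_C₂H₂ = 1590 − 682.6 = 907 mm.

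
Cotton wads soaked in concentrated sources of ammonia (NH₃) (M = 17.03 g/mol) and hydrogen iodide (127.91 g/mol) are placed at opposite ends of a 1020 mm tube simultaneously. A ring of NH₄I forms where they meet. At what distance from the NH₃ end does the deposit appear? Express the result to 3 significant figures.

747 mm

Distances travelled in equal time are proportional to diffusion rates, so d_NH₃/d_HI = √(M_HI/M_NH₃) = √(127.91/17.03) = 2.741.
With d_NH₃ + d_HI = 1020 mm, d_HI = 1020/(1 + 2.741) = 272.7 mm.
d_NH₃ = 1020 − 272.7 = 747 mm.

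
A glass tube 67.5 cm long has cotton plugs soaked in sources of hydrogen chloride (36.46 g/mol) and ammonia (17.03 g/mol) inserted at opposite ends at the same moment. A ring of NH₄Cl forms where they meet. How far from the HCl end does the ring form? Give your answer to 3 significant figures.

27.4 cm

In equal time, each gas travels a distance ∝ its rate ∝ 1/√M, so d_HCl/d_NH₃ = √(M_NH₃/M_HCl) = √(17.03/36.46) = 0.6834.
With d_HCl + d_NH₃ = 67.5 cm, d_NH₃ = 67.5/(1 + 0.6834) = 40.10 cm.
d_HCl = 67.5 − 40.10 = 27.4 cm.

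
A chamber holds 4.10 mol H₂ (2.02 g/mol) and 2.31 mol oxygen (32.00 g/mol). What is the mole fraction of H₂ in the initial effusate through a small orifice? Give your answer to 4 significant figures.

Effusion rate of each component ∝ n_i/√M_i (partial pressure × 1/√M).
So x_H₂ in the escaping gas = (n_H₂/√M_H₂) / Σ(n_i/√M_i)
= (4.10/√2.02) / (4.10/√2.02 + 2.31/√32.00) = 2.885/(2.885 + 0.4084) = 0.8760.

0.8760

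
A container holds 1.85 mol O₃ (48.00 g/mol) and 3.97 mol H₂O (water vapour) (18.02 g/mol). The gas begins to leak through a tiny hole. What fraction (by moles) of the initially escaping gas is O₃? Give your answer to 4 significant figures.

Effusion rate of each component ∝ n_i/√M_i (partial pressure × 1/√M).
x_O₃(eff) = (n_O₃/√M_O₃) / (n_O₃/√M_O₃ + n_H₂O/√M_H₂O)
= (1.85/√48.00) / (1.85/√48.00 + 3.97/√18.02) = 0.2670/(0.2670 + 0.9352) = 0.2221.

0.2221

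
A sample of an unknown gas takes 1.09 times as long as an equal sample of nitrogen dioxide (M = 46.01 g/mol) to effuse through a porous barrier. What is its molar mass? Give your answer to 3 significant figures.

By Graham's law, t_X/t_NO₂ = √(M_X/M_NO₂).
1.09 = √(M_X/46.01)
M_X = 46.01 × 1.09² = 46.01 × 1.188 = 54.7 g/mol

54.7 g/mol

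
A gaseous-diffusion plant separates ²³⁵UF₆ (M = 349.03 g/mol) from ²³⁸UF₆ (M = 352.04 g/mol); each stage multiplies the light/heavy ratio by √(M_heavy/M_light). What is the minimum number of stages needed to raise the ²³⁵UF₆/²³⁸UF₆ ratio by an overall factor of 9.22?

518

Single-stage factor α = √(352.04/349.03), so ln α = ½ ln(1.00862) = 0.004293.
Need α^N ≥ 9.22 ⇒ N ≥ ln(9.22) / ln α = 2.221 / 0.004293 = 517.39.
Rounding up, N = 518 stages.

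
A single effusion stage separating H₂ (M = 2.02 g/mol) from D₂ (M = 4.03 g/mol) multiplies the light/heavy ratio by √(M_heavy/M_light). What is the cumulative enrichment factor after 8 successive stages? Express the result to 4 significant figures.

After 8 stages the ratio has grown by (√(4.03/2.02))^8 = (4.03/2.02)^(8/2).
= 1.99505^4 = 15.84.

15.84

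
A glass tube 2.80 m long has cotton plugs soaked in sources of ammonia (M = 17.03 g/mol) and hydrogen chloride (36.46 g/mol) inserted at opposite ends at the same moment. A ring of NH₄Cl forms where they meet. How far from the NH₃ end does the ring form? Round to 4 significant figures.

1.663 m

In equal time, each gas travels a distance ∝ its rate ∝ 1/√M, so d_NH₃/d_HCl = √(M_HCl/M_NH₃) = √(36.46/17.03) = 1.463.
With d_NH₃ + d_HCl = 2.80 m, d_HCl = 2.80/(1 + 1.463) = 1.137 m.
d_NH₃ = 2.80 − 1.137 = 1.663 m.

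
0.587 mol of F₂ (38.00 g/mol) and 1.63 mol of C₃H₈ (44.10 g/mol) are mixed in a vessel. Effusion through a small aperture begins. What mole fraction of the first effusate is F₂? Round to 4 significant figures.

0.2795

Each component's effusion rate ∝ (its partial pressure)·(1/√M) ∝ n_i/√M_i.
x_F₂(eff) = (n_F₂/√M_F₂) / (n_F₂/√M_F₂ + n_C₃H₈/√M_C₃H₈)
= (0.587/√38.00) / (0.587/√38.00 + 1.63/√44.10) = 0.09522/(0.09522 + 0.2455) = 0.2795.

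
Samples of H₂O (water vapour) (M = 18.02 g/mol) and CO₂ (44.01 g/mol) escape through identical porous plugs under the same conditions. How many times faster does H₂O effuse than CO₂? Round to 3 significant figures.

By Graham's law, rate_H₂O/rate_CO₂ = √(M_CO₂/M_H₂O) = √(44.01/18.02) = √2.442 = 1.56.

1.56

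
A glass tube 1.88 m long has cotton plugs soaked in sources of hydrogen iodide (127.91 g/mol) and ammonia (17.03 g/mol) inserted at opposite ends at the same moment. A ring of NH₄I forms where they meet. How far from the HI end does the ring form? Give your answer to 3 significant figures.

0.503 m

Distances travelled in equal time are proportional to diffusion rates, so d_HI/d_NH₃ = √(M_NH₃/M_HI) = √(17.03/127.91) = 0.3649.
With d_HI + d_NH₃ = 1.88 m, d_NH₃ = 1.88/(1 + 0.3649) = 1.377 m.
d_HI = 1.88 − 1.377 = 0.503 m.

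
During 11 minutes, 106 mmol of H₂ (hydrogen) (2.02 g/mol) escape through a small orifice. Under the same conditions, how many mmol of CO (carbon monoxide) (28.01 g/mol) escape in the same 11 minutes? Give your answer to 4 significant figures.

28.47 mmol

By Graham's law, rate_CO/rate_H₂ = √(M_H₂/M_CO) = √(2.02/28.01) = √0.07212 = 0.2685.
So the amount for CO is 106 × 0.2685 = 28.47 mmol.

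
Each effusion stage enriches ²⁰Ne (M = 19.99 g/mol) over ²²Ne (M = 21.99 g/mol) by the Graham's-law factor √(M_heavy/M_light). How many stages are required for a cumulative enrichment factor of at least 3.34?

Single-stage factor α = √(21.99/19.99), so ln α = ½ ln(1.10005) = 0.04768.
Need α^N ≥ 3.34 ⇒ N ≥ ln(3.34) / ln α = 1.206 / 0.04768 = 25.29.
Minimum whole number of stages: N = 26.

26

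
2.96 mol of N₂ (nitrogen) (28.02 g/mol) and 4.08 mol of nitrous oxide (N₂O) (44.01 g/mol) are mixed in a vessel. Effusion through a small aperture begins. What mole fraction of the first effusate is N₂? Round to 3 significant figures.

0.476

Effusion rate of each component ∝ n_i/√M_i (partial pressure × 1/√M).
Mole fraction of N₂ in the effusate = (n_N₂/√M_N₂) / (n_N₂/√M_N₂ + n_N₂O/√M_N₂O)
= (2.96/√28.02) / (2.96/√28.02 + 4.08/√44.01) = 0.5592/(0.5592 + 0.6150) = 0.476.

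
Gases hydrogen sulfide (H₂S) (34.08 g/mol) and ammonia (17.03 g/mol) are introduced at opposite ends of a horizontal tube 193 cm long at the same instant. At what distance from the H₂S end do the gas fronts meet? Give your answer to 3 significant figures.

In equal time, each gas travels a distance ∝ its rate ∝ 1/√M, so d_H₂S/d_NH₃ = √(M_NH₃/M_H₂S) = √(17.03/34.08) = 0.7069.
With d_H₂S + d_NH₃ = 193 cm, d_NH₃ = 193/(1 + 0.7069) = 113.1 cm.
d_H₂S = 193 − 113.1 = 79.9 cm.

79.9 cm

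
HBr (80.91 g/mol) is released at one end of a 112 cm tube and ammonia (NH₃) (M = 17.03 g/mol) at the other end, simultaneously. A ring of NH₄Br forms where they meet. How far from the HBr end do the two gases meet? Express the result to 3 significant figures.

In equal time, each gas travels a distance ∝ its rate ∝ 1/√M, so d_HBr/d_NH₃ = √(M_NH₃/M_HBr) = √(17.03/80.91) = 0.4588.
With d_HBr + d_NH₃ = 112 cm, d_NH₃ = 112/(1 + 0.4588) = 76.78 cm.
d_HBr = 112 − 76.78 = 35.2 cm.

35.2 cm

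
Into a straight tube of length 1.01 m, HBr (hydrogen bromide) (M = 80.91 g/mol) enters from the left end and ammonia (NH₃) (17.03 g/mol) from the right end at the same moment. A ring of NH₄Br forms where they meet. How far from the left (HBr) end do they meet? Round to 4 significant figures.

0.3176 m

Distances travelled in equal time are proportional to diffusion rates, so d_HBr/d_NH₃ = √(M_NH₃/M_HBr) = √(17.03/80.91) = 0.4588.
With d_HBr + d_NH₃ = 1.01 m, d_NH₃ = 1.01/(1 + 0.4588) = 0.6924 m.
d_HBr = 1.01 − 0.6924 = 0.3176 m.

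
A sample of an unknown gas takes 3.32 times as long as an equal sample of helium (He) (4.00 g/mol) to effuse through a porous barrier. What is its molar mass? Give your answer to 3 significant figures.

44.1 g/mol

By Graham's law, t_X/t_He = √(M_X/M_He).
3.32 = √(M_X/4.00)
M_X = 4.00 × 3.32² = 4.00 × 11.02 = 44.1 g/mol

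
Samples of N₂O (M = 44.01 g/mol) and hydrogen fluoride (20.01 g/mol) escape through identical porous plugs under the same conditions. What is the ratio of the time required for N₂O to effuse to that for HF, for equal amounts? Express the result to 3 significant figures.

Using Graham's law: t_N₂O/t_HF = √(M_N₂O/M_HF) = √(44.01/20.01) = √2.199 = 1.48.

1.48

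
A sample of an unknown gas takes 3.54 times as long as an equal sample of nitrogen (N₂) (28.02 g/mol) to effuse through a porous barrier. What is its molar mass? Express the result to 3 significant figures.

351 g/mol

By Graham's law, t_X/t_N₂ = √(M_X/M_N₂).
3.54 = √(M_X/28.02)
M_X = 28.02 × 3.54² = 28.02 × 12.53 = 351 g/mol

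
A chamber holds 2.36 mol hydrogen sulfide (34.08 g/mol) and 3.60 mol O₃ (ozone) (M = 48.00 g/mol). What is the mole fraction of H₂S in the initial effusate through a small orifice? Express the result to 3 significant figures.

0.438

Rate_i ∝ x_i/√M_i (Graham's law weighted by mole fraction), so the effusate composition follows n_i/√M_i.
x_H₂S(eff) = (n_H₂S/√M_H₂S) / (n_H₂S/√M_H₂S + n_O₃/√M_O₃)
= (2.36/√34.08) / (2.36/√34.08 + 3.60/√48.00) = 0.4043/(0.4043 + 0.5196) = 0.438.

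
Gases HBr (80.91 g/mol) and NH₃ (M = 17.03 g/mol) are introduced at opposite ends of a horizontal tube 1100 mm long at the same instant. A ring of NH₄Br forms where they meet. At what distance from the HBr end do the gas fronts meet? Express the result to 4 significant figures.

In equal time, each gas travels a distance ∝ its rate ∝ 1/√M, so d_HBr/d_NH₃ = √(M_NH₃/M_HBr) = √(17.03/80.91) = 0.4588.
With d_HBr + d_NH₃ = 1100 mm, d_NH₃ = 1100/(1 + 0.4588) = 754.1 mm.
d_HBr = 1100 − 754.1 = 345.9 mm.

345.9 mm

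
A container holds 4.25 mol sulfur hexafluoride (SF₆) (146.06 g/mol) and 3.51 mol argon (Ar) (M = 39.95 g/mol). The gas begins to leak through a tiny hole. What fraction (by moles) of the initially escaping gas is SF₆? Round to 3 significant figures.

Each component's effusion rate ∝ (its partial pressure)·(1/√M) ∝ n_i/√M_i.
So x_SF₆ in the escaping gas = (n_SF₆/√M_SF₆) / Σ(n_i/√M_i)
= (4.25/√146.06) / (4.25/√146.06 + 3.51/√39.95) = 0.3517/(0.3517 + 0.5553) = 0.388.

0.388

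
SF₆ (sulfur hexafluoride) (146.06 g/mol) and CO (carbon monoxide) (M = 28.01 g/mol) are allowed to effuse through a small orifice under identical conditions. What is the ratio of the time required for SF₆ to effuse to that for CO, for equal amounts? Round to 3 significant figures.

2.28

Using Graham's law: t_SF₆/t_CO = √(M_SF₆/M_CO) = √(146.06/28.01) = √5.215 = 2.28.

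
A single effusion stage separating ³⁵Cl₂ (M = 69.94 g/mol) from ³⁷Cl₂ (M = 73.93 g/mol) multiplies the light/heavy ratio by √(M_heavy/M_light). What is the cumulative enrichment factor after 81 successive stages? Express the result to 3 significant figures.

Overall factor = α^81 with α = √(73.93/69.94), i.e. (73.93/69.94)^(81/2).
= 1.05705^(81/2) = 9.46.

9.46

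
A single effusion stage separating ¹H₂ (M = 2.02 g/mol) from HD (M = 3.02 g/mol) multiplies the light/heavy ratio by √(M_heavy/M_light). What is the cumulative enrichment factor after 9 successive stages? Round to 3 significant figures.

6.11

Overall factor = α^9 with α = √(3.02/2.02), i.e. (3.02/2.02)^(9/2).
= 1.49505^(9/2) = 6.11.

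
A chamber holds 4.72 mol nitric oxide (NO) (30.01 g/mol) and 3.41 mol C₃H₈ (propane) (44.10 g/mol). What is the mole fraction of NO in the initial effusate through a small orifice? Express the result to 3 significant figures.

Effusion rate of each component ∝ n_i/√M_i (partial pressure × 1/√M).
So x_NO in the escaping gas = (n_NO/√M_NO) / Σ(n_i/√M_i)
= (4.72/√30.01) / (4.72/√30.01 + 3.41/√44.10) = 0.8616/(0.8616 + 0.5135) = 0.627.

0.627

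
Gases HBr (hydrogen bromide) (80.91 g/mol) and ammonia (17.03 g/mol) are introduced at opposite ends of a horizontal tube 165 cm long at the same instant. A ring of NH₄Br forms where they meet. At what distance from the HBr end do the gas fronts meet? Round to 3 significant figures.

Distances travelled in equal time are proportional to diffusion rates, so d_HBr/d_NH₃ = √(M_NH₃/M_HBr) = √(17.03/80.91) = 0.4588.
With d_HBr + d_NH₃ = 165 cm, d_NH₃ = 165/(1 + 0.4588) = 113.1 cm.
d_HBr = 165 − 113.1 = 51.9 cm.

51.9 cm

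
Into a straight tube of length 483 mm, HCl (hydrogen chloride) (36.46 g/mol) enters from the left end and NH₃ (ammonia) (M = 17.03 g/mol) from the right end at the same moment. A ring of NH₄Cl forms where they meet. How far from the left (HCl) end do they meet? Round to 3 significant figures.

Graham's law gives d_HCl/d_NH₃ = rate_HCl/rate_NH₃ = √(M_NH₃/M_HCl) = √(17.03/36.46) = 0.6834.
With d_HCl + d_NH₃ = 483 mm, d_NH₃ = 483/(1 + 0.6834) = 286.9 mm.
d_HCl = 483 − 286.9 = 196 mm.

196 mm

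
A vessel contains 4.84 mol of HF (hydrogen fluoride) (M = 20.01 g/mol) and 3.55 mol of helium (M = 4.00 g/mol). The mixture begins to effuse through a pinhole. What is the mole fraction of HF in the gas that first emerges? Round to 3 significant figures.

0.379

The effusion rate of species i is ∝ p_i/√M_i ∝ n_i/√M_i.
So x_HF in the escaping gas = (n_HF/√M_HF) / Σ(n_i/√M_i)
= (4.84/√20.01) / (4.84/√20.01 + 3.55/√4.00) = 1.082/(1.082 + 1.775) = 0.379.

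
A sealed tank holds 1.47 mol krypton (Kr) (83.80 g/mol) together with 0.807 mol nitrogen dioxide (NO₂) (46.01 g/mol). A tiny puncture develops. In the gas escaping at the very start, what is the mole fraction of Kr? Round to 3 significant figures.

The effusion rate of species i is ∝ p_i/√M_i ∝ n_i/√M_i.
Mole fraction of Kr in the effusate = (n_Kr/√M_Kr) / (n_Kr/√M_Kr + n_NO₂/√M_NO₂)
= (1.47/√83.80) / (1.47/√83.80 + 0.807/√46.01) = 0.1606/(0.1606 + 0.1190) = 0.574.

0.574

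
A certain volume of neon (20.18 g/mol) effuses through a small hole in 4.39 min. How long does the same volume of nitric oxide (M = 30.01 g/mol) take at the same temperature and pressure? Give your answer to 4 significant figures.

Graham's law gives t_NO/t_Ne = √(M_NO/M_Ne) = √(30.01/20.18) = √1.487 = 1.219.
So the time for NO is 4.39 × 1.219 = 5.353 min.

5.353 min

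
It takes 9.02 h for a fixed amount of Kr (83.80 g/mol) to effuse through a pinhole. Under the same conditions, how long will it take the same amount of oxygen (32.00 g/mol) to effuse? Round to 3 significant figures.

5.57 h

Using Graham's law: t_O₂/t_Kr = √(M_O₂/M_Kr) = √(32.00/83.80) = √0.3819 = 0.6179.
So the time for O₂ is 9.02 × 0.6179 = 5.57 h.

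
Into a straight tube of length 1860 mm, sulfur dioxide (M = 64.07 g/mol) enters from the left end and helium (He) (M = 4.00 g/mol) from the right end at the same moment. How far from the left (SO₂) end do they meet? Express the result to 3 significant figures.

372 mm

In equal time, each gas travels a distance ∝ its rate ∝ 1/√M, so d_SO₂/d_He = √(M_He/M_SO₂) = √(4.00/64.07) = 0.2499.
With d_SO₂ + d_He = 1860 mm, d_He = 1860/(1 + 0.2499) = 1488 mm.
d_SO₂ = 1860 − 1488 = 372 mm.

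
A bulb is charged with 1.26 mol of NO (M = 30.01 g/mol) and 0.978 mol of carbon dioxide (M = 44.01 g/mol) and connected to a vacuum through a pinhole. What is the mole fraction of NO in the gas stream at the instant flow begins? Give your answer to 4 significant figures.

0.6094

The effusion rate of species i is ∝ p_i/√M_i ∝ n_i/√M_i.
x_NO(eff) = (n_NO/√M_NO) / (n_NO/√M_NO + n_CO₂/√M_CO₂)
= (1.26/√30.01) / (1.26/√30.01 + 0.978/√44.01) = 0.2300/(0.2300 + 0.1474) = 0.6094.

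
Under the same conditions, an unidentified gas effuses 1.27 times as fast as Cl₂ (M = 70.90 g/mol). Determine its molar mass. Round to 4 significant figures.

Graham's law gives rate_X/rate_Cl₂ = √(M_Cl₂/M_X).
1.27 = √(70.90/M_X)
M_X = 70.90 / 1.27² = 70.90 / 1.613 = 43.96 g/mol

43.96 g/mol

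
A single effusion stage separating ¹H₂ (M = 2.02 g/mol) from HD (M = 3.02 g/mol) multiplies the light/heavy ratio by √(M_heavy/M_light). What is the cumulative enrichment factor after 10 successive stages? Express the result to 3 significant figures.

7.47

After 10 stages the ratio has grown by (√(3.02/2.02))^10 = (3.02/2.02)^(10/2).
= 1.49505^5 = 7.47.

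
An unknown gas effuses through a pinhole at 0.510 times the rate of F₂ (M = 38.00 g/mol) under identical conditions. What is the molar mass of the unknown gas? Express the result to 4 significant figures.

By Graham's law, rate_X/rate_F₂ = √(M_F₂/M_X).
0.510 = √(38.00/M_X)
M_X = 38.00 / 0.510² = 38.00 / 0.2601 = 146.1 g/mol

146.1 g/mol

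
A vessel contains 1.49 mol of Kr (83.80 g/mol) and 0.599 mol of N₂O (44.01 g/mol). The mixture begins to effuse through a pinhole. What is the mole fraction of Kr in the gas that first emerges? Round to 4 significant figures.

Effusion rate of each component ∝ n_i/√M_i (partial pressure × 1/√M).
Mole fraction of Kr in the effusate = (n_Kr/√M_Kr) / (n_Kr/√M_Kr + n_N₂O/√M_N₂O)
= (1.49/√83.80) / (1.49/√83.80 + 0.599/√44.01) = 0.1628/(0.1628 + 0.09029) = 0.6432.

0.6432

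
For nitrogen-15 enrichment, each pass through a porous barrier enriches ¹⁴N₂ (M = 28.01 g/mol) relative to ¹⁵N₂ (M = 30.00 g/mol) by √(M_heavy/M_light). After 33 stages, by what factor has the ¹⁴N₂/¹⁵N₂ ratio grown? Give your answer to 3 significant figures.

3.10

After 33 stages the ratio has grown by (√(30.00/28.01))^33 = (30.00/28.01)^(33/2).
= 1.07105^(33/2) = 3.10.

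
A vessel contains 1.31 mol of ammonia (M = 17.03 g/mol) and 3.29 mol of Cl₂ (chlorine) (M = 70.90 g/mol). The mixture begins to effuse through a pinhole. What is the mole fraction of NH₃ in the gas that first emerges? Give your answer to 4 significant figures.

0.4483

Effusion rate of each component ∝ n_i/√M_i (partial pressure × 1/√M).
Mole fraction of NH₃ in the effusate = (n_NH₃/√M_NH₃) / (n_NH₃/√M_NH₃ + n_Cl₂/√M_Cl₂)
= (1.31/√17.03) / (1.31/√17.03 + 3.29/√70.90) = 0.3174/(0.3174 + 0.3907) = 0.4483.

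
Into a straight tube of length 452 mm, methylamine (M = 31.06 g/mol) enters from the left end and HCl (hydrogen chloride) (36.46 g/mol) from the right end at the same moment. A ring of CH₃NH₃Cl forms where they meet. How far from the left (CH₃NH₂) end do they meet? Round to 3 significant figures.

In equal time, each gas travels a distance ∝ its rate ∝ 1/√M, so d_CH₃NH₂/d_HCl = √(M_HCl/M_CH₃NH₂) = √(36.46/31.06) = 1.083.
With d_CH₃NH₂ + d_HCl = 452 mm, d_HCl = 452/(1 + 1.083) = 216.9 mm.
d_CH₃NH₂ = 452 − 216.9 = 235 mm.

235 mm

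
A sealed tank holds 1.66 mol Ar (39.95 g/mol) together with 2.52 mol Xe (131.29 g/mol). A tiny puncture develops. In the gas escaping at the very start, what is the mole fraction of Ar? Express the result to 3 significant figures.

0.544

The effusion rate of species i is ∝ p_i/√M_i ∝ n_i/√M_i.
So x_Ar in the escaping gas = (n_Ar/√M_Ar) / Σ(n_i/√M_i)
= (1.66/√39.95) / (1.66/√39.95 + 2.52/√131.29) = 0.2626/(0.2626 + 0.2199) = 0.544.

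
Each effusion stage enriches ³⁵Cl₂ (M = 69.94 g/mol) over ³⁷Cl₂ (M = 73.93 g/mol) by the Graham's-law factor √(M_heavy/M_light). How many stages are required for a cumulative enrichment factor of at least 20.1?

With α = √(73.93/69.94) per stage, ln α = ½ ln(1.05705) = 0.02774.
Need α^N ≥ 20.1 ⇒ N ≥ ln(20.1) / ln α = 3.001 / 0.02774 = 108.17.
Rounding up, N = 109 stages.

109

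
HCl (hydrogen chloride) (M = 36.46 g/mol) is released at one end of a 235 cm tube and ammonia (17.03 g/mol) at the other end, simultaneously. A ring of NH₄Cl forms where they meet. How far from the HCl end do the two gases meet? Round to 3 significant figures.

Graham's law gives d_HCl/d_NH₃ = rate_HCl/rate_NH₃ = √(M_NH₃/M_HCl) = √(17.03/36.46) = 0.6834.
With d_HCl + d_NH₃ = 235 cm, d_NH₃ = 235/(1 + 0.6834) = 139.6 cm.
d_HCl = 235 − 139.6 = 95.4 cm.

95.4 cm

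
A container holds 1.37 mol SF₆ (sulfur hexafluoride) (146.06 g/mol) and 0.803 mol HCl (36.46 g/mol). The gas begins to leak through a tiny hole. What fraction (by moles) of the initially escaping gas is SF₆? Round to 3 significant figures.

The effusion rate of species i is ∝ p_i/√M_i ∝ n_i/√M_i.
So x_SF₆ in the escaping gas = (n_SF₆/√M_SF₆) / Σ(n_i/√M_i)
= (1.37/√146.06) / (1.37/√146.06 + 0.803/√36.46) = 0.1134/(0.1134 + 0.1330) = 0.460.

0.460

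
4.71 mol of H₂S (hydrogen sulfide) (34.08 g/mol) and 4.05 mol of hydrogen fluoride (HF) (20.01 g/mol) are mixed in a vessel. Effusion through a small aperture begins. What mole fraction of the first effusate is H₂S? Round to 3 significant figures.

0.471

Rate_i ∝ x_i/√M_i (Graham's law weighted by mole fraction), so the effusate composition follows n_i/√M_i.
So x_H₂S in the escaping gas = (n_H₂S/√M_H₂S) / Σ(n_i/√M_i)
= (4.71/√34.08) / (4.71/√34.08 + 4.05/√20.01) = 0.8068/(0.8068 + 0.9054) = 0.471.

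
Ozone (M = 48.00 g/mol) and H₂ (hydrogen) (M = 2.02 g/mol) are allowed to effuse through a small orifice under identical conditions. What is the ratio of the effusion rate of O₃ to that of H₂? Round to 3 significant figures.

Graham's law gives rate_O₃/rate_H₂ = √(M_H₂/M_O₃) = √(2.02/48.00) = √0.04208 = 0.205.

0.205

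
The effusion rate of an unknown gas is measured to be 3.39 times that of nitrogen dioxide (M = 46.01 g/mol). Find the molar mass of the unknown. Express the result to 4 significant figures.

4.004 g/mol

From Graham's law, rate_X/rate_NO₂ = √(M_NO₂/M_X).
3.39 = √(46.01/M_X)
M_X = 46.01 / 3.39² = 46.01 / 11.49 = 4.004 g/mol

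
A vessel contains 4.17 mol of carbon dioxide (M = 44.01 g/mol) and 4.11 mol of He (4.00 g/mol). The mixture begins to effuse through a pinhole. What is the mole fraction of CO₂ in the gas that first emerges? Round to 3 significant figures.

0.234

Rate_i ∝ x_i/√M_i (Graham's law weighted by mole fraction), so the effusate composition follows n_i/√M_i.
Mole fraction of CO₂ in the effusate = (n_CO₂/√M_CO₂) / (n_CO₂/√M_CO₂ + n_He/√M_He)
= (4.17/√44.01) / (4.17/√44.01 + 4.11/√4.00) = 0.6286/(0.6286 + 2.055) = 0.234.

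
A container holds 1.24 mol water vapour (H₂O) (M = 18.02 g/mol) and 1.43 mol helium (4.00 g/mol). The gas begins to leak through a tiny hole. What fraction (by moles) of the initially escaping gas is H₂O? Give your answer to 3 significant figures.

0.290

The effusion rate of species i is ∝ p_i/√M_i ∝ n_i/√M_i.
So x_H₂O in the escaping gas = (n_H₂O/√M_H₂O) / Σ(n_i/√M_i)
= (1.24/√18.02) / (1.24/√18.02 + 1.43/√4.00) = 0.2921/(0.2921 + 0.7150) = 0.290.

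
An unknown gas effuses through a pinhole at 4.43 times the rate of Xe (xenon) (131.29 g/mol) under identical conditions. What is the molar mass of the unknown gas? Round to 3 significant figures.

6.69 g/mol

Using Graham's law: rate_X/rate_Xe = √(M_Xe/M_X).
4.43 = √(131.29/M_X)
M_X = 131.29 / 4.43² = 131.29 / 19.62 = 6.69 g/mol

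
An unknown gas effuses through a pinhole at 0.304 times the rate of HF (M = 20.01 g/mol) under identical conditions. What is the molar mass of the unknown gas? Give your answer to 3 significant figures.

217 g/mol

Graham's law gives rate_X/rate_HF = √(M_HF/M_X).
0.304 = √(20.01/M_X)
M_X = 20.01 / 0.304² = 20.01 / 0.09242 = 217 g/mol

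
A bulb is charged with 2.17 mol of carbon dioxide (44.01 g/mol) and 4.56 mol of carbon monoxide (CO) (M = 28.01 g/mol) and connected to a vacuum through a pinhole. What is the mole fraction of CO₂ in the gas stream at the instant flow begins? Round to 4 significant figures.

Rate_i ∝ x_i/√M_i (Graham's law weighted by mole fraction), so the effusate composition follows n_i/√M_i.
Mole fraction of CO₂ in the effusate = (n_CO₂/√M_CO₂) / (n_CO₂/√M_CO₂ + n_CO/√M_CO)
= (2.17/√44.01) / (2.17/√44.01 + 4.56/√28.01) = 0.3271/(0.3271 + 0.8616) = 0.2752.

0.2752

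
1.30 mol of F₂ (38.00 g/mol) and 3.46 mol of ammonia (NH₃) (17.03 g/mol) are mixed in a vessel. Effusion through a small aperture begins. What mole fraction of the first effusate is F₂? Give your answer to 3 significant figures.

0.201

Rate_i ∝ x_i/√M_i (Graham's law weighted by mole fraction), so the effusate composition follows n_i/√M_i.
So x_F₂ in the escaping gas = (n_F₂/√M_F₂) / Σ(n_i/√M_i)
= (1.30/√38.00) / (1.30/√38.00 + 3.46/√17.03) = 0.2109/(0.2109 + 0.8384) = 0.201.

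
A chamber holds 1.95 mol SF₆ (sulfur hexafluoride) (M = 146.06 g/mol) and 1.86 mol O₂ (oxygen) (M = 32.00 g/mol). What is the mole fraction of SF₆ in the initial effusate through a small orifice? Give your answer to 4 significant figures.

0.3292

Each component's effusion rate ∝ (its partial pressure)·(1/√M) ∝ n_i/√M_i.
Mole fraction of SF₆ in the effusate = (n_SF₆/√M_SF₆) / (n_SF₆/√M_SF₆ + n_O₂/√M_O₂)
= (1.95/√146.06) / (1.95/√146.06 + 1.86/√32.00) = 0.1613/(0.1613 + 0.3288) = 0.3292.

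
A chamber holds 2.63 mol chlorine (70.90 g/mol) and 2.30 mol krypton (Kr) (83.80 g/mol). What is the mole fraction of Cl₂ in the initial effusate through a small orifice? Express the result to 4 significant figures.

Effusion rate of each component ∝ n_i/√M_i (partial pressure × 1/√M).
So x_Cl₂ in the escaping gas = (n_Cl₂/√M_Cl₂) / Σ(n_i/√M_i)
= (2.63/√70.90) / (2.63/√70.90 + 2.30/√83.80) = 0.3123/(0.3123 + 0.2512) = 0.5542.

0.5542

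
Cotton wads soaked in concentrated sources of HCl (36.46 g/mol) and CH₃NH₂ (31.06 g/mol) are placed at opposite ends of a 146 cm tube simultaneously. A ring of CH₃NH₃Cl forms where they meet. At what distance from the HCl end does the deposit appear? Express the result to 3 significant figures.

70.1 cm

Graham's law gives d_HCl/d_CH₃NH₂ = rate_HCl/rate_CH₃NH₂ = √(M_CH₃NH₂/M_HCl) = √(31.06/36.46) = 0.9230.
With d_HCl + d_CH₃NH₂ = 146 cm, d_CH₃NH₂ = 146/(1 + 0.9230) = 75.92 cm.
d_HCl = 146 − 75.92 = 70.1 cm.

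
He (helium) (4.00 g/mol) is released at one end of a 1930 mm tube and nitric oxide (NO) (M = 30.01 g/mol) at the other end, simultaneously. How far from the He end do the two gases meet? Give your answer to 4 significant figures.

1414 mm

Distances travelled in equal time are proportional to diffusion rates, so d_He/d_NO = √(M_NO/M_He) = √(30.01/4.00) = 2.739.
With d_He + d_NO = 1930 mm, d_NO = 1930/(1 + 2.739) = 516.2 mm.
d_He = 1930 − 516.2 = 1414 mm.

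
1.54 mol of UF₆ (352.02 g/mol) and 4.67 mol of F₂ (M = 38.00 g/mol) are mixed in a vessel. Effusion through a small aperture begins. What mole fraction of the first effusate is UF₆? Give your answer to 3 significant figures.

0.0978

Each component's effusion rate ∝ (its partial pressure)·(1/√M) ∝ n_i/√M_i.
Mole fraction of UF₆ in the effusate = (n_UF₆/√M_UF₆) / (n_UF₆/√M_UF₆ + n_F₂/√M_F₂)
= (1.54/√352.02) / (1.54/√352.02 + 4.67/√38.00) = 0.08208/(0.08208 + 0.7576) = 0.0978.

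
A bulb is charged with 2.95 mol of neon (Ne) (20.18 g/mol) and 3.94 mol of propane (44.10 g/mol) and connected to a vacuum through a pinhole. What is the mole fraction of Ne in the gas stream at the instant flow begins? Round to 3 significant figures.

0.525

Effusion rate of each component ∝ n_i/√M_i (partial pressure × 1/√M).
So x_Ne in the escaping gas = (n_Ne/√M_Ne) / Σ(n_i/√M_i)
= (2.95/√20.18) / (2.95/√20.18 + 3.94/√44.10) = 0.6567/(0.6567 + 0.5933) = 0.525.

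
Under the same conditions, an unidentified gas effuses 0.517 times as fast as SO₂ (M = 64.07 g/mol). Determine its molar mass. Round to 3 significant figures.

Using Graham's law: rate_X/rate_SO₂ = √(M_SO₂/M_X).
0.517 = √(64.07/M_X)
M_X = 64.07 / 0.517² = 64.07 / 0.2673 = 240 g/mol

240 g/mol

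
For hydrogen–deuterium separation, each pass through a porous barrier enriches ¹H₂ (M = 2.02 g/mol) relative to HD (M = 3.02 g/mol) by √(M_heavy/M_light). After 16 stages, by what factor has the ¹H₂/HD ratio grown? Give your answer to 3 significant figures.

25.0

Each stage multiplies the ratio by α = √(3.02/2.02), so after 16 stages the overall factor is α^16 = (3.02/2.02)^(16/2).
= 1.49505^8 = 25.0.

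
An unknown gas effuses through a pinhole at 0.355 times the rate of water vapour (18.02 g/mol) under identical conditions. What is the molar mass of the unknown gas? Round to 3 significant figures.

143 g/mol

From Graham's law, rate_X/rate_H₂O = √(M_H₂O/M_X).
0.355 = √(18.02/M_X)
M_X = 18.02 / 0.355² = 18.02 / 0.1260 = 143 g/mol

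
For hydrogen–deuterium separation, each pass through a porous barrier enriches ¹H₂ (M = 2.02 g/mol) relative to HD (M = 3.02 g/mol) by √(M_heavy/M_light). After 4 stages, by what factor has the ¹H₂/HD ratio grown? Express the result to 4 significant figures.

2.235

Each stage multiplies the ratio by α = √(3.02/2.02), so after 4 stages the overall factor is α^4 = (3.02/2.02)^(4/2).
= 1.49505^2 = 2.235.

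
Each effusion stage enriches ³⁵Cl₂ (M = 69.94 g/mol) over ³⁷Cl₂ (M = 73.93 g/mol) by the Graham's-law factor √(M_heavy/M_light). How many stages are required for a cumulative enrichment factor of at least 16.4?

Per stage α = (73.93/69.94)^(1/2) = 1.05705^0.5, giving ln α = 0.02774.
Need α^N ≥ 16.4 ⇒ N ≥ ln(16.4) / ln α = 2.797 / 0.02774 = 100.84.
Rounding up, N = 101 stages.

101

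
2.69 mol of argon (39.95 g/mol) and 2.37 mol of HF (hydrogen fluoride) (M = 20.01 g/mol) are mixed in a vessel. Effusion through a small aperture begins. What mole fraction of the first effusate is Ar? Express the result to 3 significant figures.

0.445

Each component's effusion rate ∝ (its partial pressure)·(1/√M) ∝ n_i/√M_i.
So x_Ar in the escaping gas = (n_Ar/√M_Ar) / Σ(n_i/√M_i)
= (2.69/√39.95) / (2.69/√39.95 + 2.37/√20.01) = 0.4256/(0.4256 + 0.5298) = 0.445.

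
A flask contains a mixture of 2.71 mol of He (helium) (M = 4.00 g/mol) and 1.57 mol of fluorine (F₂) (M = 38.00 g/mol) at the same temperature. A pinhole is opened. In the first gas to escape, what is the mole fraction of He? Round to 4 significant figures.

0.8418

The effusion rate of species i is ∝ p_i/√M_i ∝ n_i/√M_i.
x_He(eff) = (n_He/√M_He) / (n_He/√M_He + n_F₂/√M_F₂)
= (2.71/√4.00) / (2.71/√4.00 + 1.57/√38.00) = 1.355/(1.355 + 0.2547) = 0.8418.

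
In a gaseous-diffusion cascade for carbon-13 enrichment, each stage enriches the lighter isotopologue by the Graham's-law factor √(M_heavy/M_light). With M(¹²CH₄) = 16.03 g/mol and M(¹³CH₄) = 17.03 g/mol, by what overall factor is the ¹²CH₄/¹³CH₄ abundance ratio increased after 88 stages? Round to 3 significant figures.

14.3

Overall factor = α^88 with α = √(17.03/16.03), i.e. (17.03/16.03)^(88/2).
= 1.06238^44 = 14.3.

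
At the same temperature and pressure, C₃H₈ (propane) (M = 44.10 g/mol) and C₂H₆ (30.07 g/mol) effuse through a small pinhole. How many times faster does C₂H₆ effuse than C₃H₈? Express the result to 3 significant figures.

1.21

By Graham's law, rate_C₂H₆/rate_C₃H₈ = √(M_C₃H₈/M_C₂H₆) = √(44.10/30.07) = √1.467 = 1.21.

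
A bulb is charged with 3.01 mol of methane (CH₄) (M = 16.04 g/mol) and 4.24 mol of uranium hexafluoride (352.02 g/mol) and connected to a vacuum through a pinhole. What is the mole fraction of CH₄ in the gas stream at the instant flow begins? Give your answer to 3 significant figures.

0.769

Each component's effusion rate ∝ (its partial pressure)·(1/√M) ∝ n_i/√M_i.
Mole fraction of CH₄ in the effusate = (n_CH₄/√M_CH₄) / (n_CH₄/√M_CH₄ + n_UF₆/√M_UF₆)
= (3.01/√16.04) / (3.01/√16.04 + 4.24/√352.02) = 0.7516/(0.7516 + 0.2260) = 0.769.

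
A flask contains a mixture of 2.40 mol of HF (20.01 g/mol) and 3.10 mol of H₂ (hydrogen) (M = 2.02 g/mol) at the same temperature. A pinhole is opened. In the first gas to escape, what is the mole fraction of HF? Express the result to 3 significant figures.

Each component's effusion rate ∝ (its partial pressure)·(1/√M) ∝ n_i/√M_i.
So x_HF in the escaping gas = (n_HF/√M_HF) / Σ(n_i/√M_i)
= (2.40/√20.01) / (2.40/√20.01 + 3.10/√2.02) = 0.5365/(0.5365 + 2.181) = 0.197.

0.197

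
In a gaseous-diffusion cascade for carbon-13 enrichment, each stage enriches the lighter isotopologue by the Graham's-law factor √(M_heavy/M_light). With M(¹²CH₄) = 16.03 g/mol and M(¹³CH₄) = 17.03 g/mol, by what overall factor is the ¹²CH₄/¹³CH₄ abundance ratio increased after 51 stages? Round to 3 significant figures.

The single-stage factor is √(M_heavy/M_light), so 51 stages give [√(17.03/16.03)]^51 = (17.03/16.03)^(51/2).
= 1.06238^(51/2) = 4.68.

4.68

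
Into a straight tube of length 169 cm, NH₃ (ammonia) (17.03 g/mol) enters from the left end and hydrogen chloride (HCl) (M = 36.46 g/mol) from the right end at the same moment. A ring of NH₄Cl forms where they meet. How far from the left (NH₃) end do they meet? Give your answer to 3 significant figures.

In equal time, each gas travels a distance ∝ its rate ∝ 1/√M, so d_NH₃/d_HCl = √(M_HCl/M_NH₃) = √(36.46/17.03) = 1.463.
With d_NH₃ + d_HCl = 169 cm, d_HCl = 169/(1 + 1.463) = 68.61 cm.
d_NH₃ = 169 − 68.61 = 100 cm.

100 cm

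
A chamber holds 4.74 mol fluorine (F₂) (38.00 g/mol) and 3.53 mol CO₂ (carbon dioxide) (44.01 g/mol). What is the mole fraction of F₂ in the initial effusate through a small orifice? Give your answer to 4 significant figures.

Rate_i ∝ x_i/√M_i (Graham's law weighted by mole fraction), so the effusate composition follows n_i/√M_i.
Mole fraction of F₂ in the effusate = (n_F₂/√M_F₂) / (n_F₂/√M_F₂ + n_CO₂/√M_CO₂)
= (4.74/√38.00) / (4.74/√38.00 + 3.53/√44.01) = 0.7689/(0.7689 + 0.5321) = 0.5910.

0.5910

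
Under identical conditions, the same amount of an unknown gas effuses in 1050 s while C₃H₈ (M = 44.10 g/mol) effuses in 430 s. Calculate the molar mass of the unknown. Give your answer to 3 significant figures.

From Graham's law, t_X/t_C₃H₈ = √(M_X/M_C₃H₈).
1050/430 = 2.442 = √(M_X/44.10)
M_X = 44.10 × 2.442² = 44.10 × 5.963 = 263 g/mol

263 g/mol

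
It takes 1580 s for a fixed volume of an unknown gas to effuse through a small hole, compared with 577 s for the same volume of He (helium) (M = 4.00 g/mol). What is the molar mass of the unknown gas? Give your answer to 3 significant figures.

From Graham's law, t_X/t_He = √(M_X/M_He).
1580/577 = 2.738 = √(M_X/4.00)
M_X = 4.00 × 2.738² = 4.00 × 7.498 = 30.0 g/mol

30.0 g/mol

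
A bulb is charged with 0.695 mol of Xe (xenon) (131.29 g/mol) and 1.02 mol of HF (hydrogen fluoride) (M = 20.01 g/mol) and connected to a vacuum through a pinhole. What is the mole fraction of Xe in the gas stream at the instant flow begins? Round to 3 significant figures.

0.210

Each component's effusion rate ∝ (its partial pressure)·(1/√M) ∝ n_i/√M_i.
Mole fraction of Xe in the effusate = (n_Xe/√M_Xe) / (n_Xe/√M_Xe + n_HF/√M_HF)
= (0.695/√131.29) / (0.695/√131.29 + 1.02/√20.01) = 0.06066/(0.06066 + 0.2280) = 0.210.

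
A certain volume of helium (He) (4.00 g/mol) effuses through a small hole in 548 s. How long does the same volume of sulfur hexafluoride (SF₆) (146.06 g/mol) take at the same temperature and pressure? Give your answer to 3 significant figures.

3310 s

By Graham's law, t_SF₆/t_He = √(M_SF₆/M_He) = √(146.06/4.00) = √36.52 = 6.043.
So the time for SF₆ is 548 × 6.043 = 3310 s.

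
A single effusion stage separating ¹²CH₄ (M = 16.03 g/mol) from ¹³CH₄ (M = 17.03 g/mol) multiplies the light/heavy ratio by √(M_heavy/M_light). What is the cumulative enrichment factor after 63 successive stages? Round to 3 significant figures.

Each stage multiplies the ratio by α = √(17.03/16.03), so after 63 stages the overall factor is α^63 = (17.03/16.03)^(63/2).
= 1.06238^(63/2) = 6.73.

6.73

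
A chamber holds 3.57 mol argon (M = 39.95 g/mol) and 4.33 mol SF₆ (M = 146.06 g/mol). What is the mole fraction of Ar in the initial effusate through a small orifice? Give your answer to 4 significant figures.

0.6119

The effusion rate of species i is ∝ p_i/√M_i ∝ n_i/√M_i.
x_Ar(eff) = (n_Ar/√M_Ar) / (n_Ar/√M_Ar + n_SF₆/√M_SF₆)
= (3.57/√39.95) / (3.57/√39.95 + 4.33/√146.06) = 0.5648/(0.5648 + 0.3583) = 0.6119.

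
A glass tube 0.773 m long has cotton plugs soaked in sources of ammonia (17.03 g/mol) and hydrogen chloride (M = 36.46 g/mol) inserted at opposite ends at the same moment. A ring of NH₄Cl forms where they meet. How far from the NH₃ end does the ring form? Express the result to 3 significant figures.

0.459 m

The fronts meet when d_NH₃ + d_HCl = L with d_NH₃/d_HCl = √(M_HCl/M_NH₃) (Graham's law). Here √(M_HCl/M_NH₃) = √(36.46/17.03) = 1.463.
With d_NH₃ + d_HCl = 0.773 m, d_HCl = 0.773/(1 + 1.463) = 0.3138 m.
d_NH₃ = 0.773 − 0.3138 = 0.459 m.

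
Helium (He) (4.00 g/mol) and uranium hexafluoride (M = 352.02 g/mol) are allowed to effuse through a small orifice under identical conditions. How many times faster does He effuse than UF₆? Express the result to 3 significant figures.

9.38

By Graham's law, rate_He/rate_UF₆ = √(M_UF₆/M_He) = √(352.02/4.00) = √88.00 = 9.38.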